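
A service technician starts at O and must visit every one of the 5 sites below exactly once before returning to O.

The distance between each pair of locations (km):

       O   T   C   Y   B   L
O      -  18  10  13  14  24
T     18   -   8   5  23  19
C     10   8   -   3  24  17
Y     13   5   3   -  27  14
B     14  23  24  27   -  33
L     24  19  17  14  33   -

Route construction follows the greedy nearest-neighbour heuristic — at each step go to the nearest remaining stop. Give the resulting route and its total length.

84 km along O → C → Y → T → L → B → O.

From O: distances to unvisited — C=10, Y=13, B=14, T=18, L=24. Nearest is C (10).
From C: distances to unvisited — Y=3, T=8, L=17, B=24. Nearest is Y (3).
From Y: distances to unvisited — T=5, L=14, B=27. Nearest is T (5).
From T: distances to unvisited — L=19, B=23. Nearest is L (19).
From L: distances to unvisited — B=33. Nearest is B (33).
Return B→O: 14.
Total = 10 + 3 + 5 + 19 + 33 + 14 = 84.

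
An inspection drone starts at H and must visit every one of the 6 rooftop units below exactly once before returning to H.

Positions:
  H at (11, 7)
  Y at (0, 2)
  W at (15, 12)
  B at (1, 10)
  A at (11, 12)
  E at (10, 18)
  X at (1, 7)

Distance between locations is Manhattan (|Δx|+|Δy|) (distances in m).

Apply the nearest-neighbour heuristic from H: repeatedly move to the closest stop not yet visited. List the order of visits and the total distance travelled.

At H the remaining stops are A 5, W 9, X 10, E 12, B 13, Y 16; go to A.
At A the remaining stops are W 4, E 7, B 12, X 15, Y 21; go to W.
At W the remaining stops are E 11, B 16, X 19, Y 25; go to E.
At E the remaining stops are B 17, X 20, Y 26; go to B.
At B the remaining stops are X 3, Y 9; go to X.
At X the remaining stops are Y 6; go to Y.
Return Y→H: 16.
Total = 5 + 4 + 11 + 17 + 3 + 6 + 16 = 62.

62 m along H → A → W → E → B → X → Y → H.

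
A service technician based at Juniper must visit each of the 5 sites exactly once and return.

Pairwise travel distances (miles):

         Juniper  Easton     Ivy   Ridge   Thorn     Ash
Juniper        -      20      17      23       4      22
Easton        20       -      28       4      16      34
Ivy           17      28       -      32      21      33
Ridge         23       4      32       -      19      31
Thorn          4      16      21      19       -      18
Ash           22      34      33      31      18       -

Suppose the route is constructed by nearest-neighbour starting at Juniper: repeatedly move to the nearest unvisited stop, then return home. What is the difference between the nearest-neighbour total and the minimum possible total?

Juniper: Thorn=4, Ivy=17, Easton=20, Ash=22, Ridge=23 ⇒ Thorn
Thorn: Easton=16, Ash=18, Ridge=19, Ivy=21 ⇒ Easton
Easton: Ridge=4, Ivy=28, Ash=34 ⇒ Ridge
Ridge: Ash=31, Ivy=32 ⇒ Ash
Ash: Ivy=33 ⇒ Ivy
NN route Juniper → Thorn → Easton → Ridge → Ash → Ivy → Juniper costs 105.
Optimal: Juniper → Ivy → Easton → Ridge → Ash → Thorn → Juniper costs 102 (by enumerating all 60 distinct tours).
Excess = 105 − 102 = 3.

3 miles longer than the optimal tour.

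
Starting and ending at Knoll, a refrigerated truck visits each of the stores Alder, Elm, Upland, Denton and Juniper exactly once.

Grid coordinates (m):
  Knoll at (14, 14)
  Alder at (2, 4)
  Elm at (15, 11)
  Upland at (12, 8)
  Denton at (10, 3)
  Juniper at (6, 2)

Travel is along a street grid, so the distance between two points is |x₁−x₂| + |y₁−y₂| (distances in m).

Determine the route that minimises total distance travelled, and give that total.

50 m — the shortest possible round trip.

Knoll - Alder - Elm - Upland - Denton - Juniper - Knoll: 22+20+6+7+5+20 = 80
Knoll - Alder - Elm - Upland - Juniper - Denton - Knoll: 22+20+6+12+5+15 = 80
Knoll - Alder - Elm - Denton - Upland - Juniper - Knoll: 22+20+13+7+12+20 = 94
Knoll - Alder - Elm - Denton - Juniper - Upland - Knoll: 22+20+13+5+12+8 = 80
Knoll - Alder - Elm - Juniper - Upland - Denton - Knoll: 22+20+18+12+7+15 = 94
Knoll - Alder - Elm - Juniper - Denton - Upland - Knoll: 22+20+18+5+7+8 = 80
Knoll - Alder - Upland - Elm - Denton - Juniper - Knoll: 22+14+6+13+5+20 = 80
Knoll - Alder - Upland - Elm - Juniper - Denton - Knoll: 22+14+6+18+5+15 = 80
Knoll - Alder - Upland - Denton - Elm - Juniper - Knoll: 22+14+7+13+18+20 = 94
Knoll - Alder - Upland - Denton - Juniper - Elm - Knoll: 22+14+7+5+18+4 = 70
Knoll - Alder - Upland - Juniper - Elm - Denton - Knoll: 22+14+12+18+13+15 = 94
Knoll - Alder - Upland - Juniper - Denton - Elm - Knoll: 22+14+12+5+13+4 = 70
Knoll - Alder - Denton - Elm - Upland - Juniper - Knoll: 22+9+13+6+12+20 = 82
Knoll - Alder - Denton - Elm - Juniper - Upland - Knoll: 22+9+13+18+12+8 = 82
… (46 more)
Knoll - Alder - Juniper - Denton - Upland - Elm - Knoll: 22+6+5+7+6+4 = 50  ← best
The minimum is 50.
One optimal route: Knoll → Alder → Juniper → Denton → Upland → Elm → Knoll (or its reverse).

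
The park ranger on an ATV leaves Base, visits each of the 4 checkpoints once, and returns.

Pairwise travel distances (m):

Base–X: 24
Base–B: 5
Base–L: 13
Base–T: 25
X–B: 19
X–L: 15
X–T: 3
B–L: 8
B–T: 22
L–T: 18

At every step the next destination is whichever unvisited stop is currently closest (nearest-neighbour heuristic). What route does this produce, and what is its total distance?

56 m along Base → B → L → X → T → Base.

At Base the remaining stops are B 5, L 13, X 24, T 25; go to B.
At B the remaining stops are L 8, X 19, T 22; go to L.
At L the remaining stops are X 15, T 18; go to X.
At X the remaining stops are T 3; go to T.
Return T→Base: 25.
Total = 5 + 8 + 15 + 3 + 25 = 56.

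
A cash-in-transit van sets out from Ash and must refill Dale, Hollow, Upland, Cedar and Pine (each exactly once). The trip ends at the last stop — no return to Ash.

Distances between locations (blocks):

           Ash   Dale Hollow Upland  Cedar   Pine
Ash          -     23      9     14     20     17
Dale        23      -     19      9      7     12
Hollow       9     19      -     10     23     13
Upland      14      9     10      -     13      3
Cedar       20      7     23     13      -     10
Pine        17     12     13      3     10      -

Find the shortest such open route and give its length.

Minimum one-way distance = 39 blocks.

There are 5! = 120 possible orderings.
Ash→Dale→Hollow→Upland→Cedar→Pine: 23+19+10+13+10 = 75
Ash→Dale→Hollow→Upland→Pine→Cedar: 23+19+10+3+10 = 65
Ash→Dale→Hollow→Cedar→Upland→Pine: 23+19+23+13+3 = 81
Ash→Dale→Hollow→Cedar→Pine→Upland: 23+19+23+10+3 = 78
Ash→Dale→Hollow→Pine→Upland→Cedar: 23+19+13+3+13 = 71
Ash→Dale→Hollow→Pine→Cedar→Upland: 23+19+13+10+13 = 78
Ash→Dale→Upland→Hollow→Cedar→Pine: 23+9+10+23+10 = 75
Ash→Dale→Upland→Hollow→Pine→Cedar: 23+9+10+13+10 = 65
Ash→Dale→Upland→Cedar→Hollow→Pine: 23+9+13+23+13 = 81
Ash→Dale→Upland→Cedar→Pine→Hollow: 23+9+13+10+13 = 68
Ash→Dale→Upland→Pine→Hollow→Cedar: 23+9+3+13+23 = 71
Ash→Dale→Upland→Pine→Cedar→Hollow: 23+9+3+10+23 = 68
Ash→Dale→Cedar→Hollow→Upland→Pine: 23+7+23+10+3 = 66
Ash→Dale→Cedar→Hollow→Pine→Upland: 23+7+23+13+3 = 69
… (106 more)
Ash→Hollow→Upland→Pine→Cedar→Dale: 9+10+3+10+7 = 39  ← best
The minimum is 39.
One shortest path: Ash → Hollow → Upland → Pine → Cedar → Dale.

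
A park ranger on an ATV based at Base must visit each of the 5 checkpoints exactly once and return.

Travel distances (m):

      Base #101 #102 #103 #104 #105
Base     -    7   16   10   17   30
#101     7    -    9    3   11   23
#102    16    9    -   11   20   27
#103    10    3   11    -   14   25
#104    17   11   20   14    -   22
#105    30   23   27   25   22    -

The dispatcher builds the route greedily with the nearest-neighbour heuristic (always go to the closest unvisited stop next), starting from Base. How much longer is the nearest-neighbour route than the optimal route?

From Base: #101=7, #103=10, #102=16, #104=17, #105=30 → choose #101 (7).
From #101: #103=3, #102=9, #104=11, #105=23 → choose #103 (3).
From #103: #102=11, #104=14, #105=25 → choose #102 (11).
From #102: #104=20, #105=27 → choose #104 (20).
From #104: #105=22 → choose #105 (22).
NN route Base → #101 → #103 → #102 → #104 → #105 → Base costs 93.
Optimal: Base → #101 → #103 → #102 → #105 → #104 → Base costs 87 (by enumerating all 60 distinct tours).
Excess = 93 − 87 = 6.

Excess over optimum: 6 m.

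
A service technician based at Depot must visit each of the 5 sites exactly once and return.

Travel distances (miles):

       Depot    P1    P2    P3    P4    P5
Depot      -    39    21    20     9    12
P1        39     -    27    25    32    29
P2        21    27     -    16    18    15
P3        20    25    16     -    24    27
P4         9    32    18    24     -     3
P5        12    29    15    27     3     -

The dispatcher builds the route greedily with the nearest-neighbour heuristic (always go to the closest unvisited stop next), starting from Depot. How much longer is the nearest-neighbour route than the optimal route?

Depot: P4=9, P5=12, P3=20, P2=21, P1=39 ⇒ P4
P4: P5=3, P2=18, P3=24, P1=32 ⇒ P5
P5: P2=15, P3=27, P1=29 ⇒ P2
P2: P3=16, P1=27 ⇒ P3
P3: P1=25 ⇒ P1
NN route Depot → P4 → P5 → P2 → P3 → P1 → Depot costs 107.
Optimal: Depot → P3 → P1 → P2 → P5 → P4 → Depot costs 99 (by enumerating all 60 distinct tours).
Excess = 107 − 99 = 8.

Excess over optimum: 8 miles.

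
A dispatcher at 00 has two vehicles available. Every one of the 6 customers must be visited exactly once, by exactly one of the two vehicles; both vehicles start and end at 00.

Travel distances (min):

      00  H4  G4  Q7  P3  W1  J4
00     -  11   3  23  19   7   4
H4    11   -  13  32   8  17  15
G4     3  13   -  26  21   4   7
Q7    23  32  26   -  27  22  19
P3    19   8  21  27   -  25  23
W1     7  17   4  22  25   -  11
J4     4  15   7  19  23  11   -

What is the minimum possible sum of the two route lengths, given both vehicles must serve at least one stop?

Minimum combined distance: 83 min.

There are 2^5 − 1 = 31 ways to divide the 6 stops into two non-empty groups. For each, the best each vehicle can do is its own shortest tour through its group:
  {H4} + {G4, Q7, P3, W1, J4}: 22 + 82 = 104
  {G4} + {H4, Q7, P3, W1, J4}: 6 + 82 = 88
  {H4, G4} + {Q7, P3, W1, J4}: 27 + 82 = 109
  {Q7} + {H4, G4, P3, W1, J4}: 46 + 59 = 105
  {H4, Q7} + {G4, P3, W1, J4}: 66 + 59 = 125
  {G4, Q7} + {H4, P3, W1, J4}: 52 + 59 = 111
  … (31 splits in total)
  {G4, W1} + {H4, Q7, P3, J4}: 14 + 69 = 83  ← best
Best: vehicle 1 00 → G4 → W1 → 00 = 14; vehicle 2 00 → H4 → P3 → Q7 → J4 → 00 = 69; combined 83.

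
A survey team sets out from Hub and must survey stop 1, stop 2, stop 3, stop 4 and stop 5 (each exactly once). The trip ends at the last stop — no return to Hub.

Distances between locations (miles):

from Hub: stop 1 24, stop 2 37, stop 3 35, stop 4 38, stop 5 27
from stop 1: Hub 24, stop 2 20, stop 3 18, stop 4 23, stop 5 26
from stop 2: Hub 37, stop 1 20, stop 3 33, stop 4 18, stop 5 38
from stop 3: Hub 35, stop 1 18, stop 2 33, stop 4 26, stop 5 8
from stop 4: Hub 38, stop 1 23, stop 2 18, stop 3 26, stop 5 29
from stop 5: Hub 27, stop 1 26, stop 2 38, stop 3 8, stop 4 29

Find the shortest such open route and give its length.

There are 5! = 120 possible orderings.
Hub→stop 1→stop 2→stop 3→stop 4→stop 5: 24+20+33+26+29 = 132
Hub→stop 1→stop 2→stop 3→stop 5→stop 4: 24+20+33+8+29 = 114
Hub→stop 1→stop 2→stop 4→stop 3→stop 5: 24+20+18+26+8 = 96
Hub→stop 1→stop 2→stop 4→stop 5→stop 3: 24+20+18+29+8 = 99
Hub→stop 1→stop 2→stop 5→stop 3→stop 4: 24+20+38+8+26 = 116
Hub→stop 1→stop 2→stop 5→stop 4→stop 3: 24+20+38+29+26 = 137
Hub→stop 1→stop 3→stop 2→stop 4→stop 5: 24+18+33+18+29 = 122
Hub→stop 1→stop 3→stop 2→stop 5→stop 4: 24+18+33+38+29 = 142
Hub→stop 1→stop 3→stop 4→stop 2→stop 5: 24+18+26+18+38 = 124
Hub→stop 1→stop 3→stop 4→stop 5→stop 2: 24+18+26+29+38 = 135
Hub→stop 1→stop 3→stop 5→stop 2→stop 4: 24+18+8+38+18 = 106
Hub→stop 1→stop 3→stop 5→stop 4→stop 2: 24+18+8+29+18 = 97
Hub→stop 1→stop 4→stop 2→stop 3→stop 5: 24+23+18+33+8 = 106
Hub→stop 1→stop 4→stop 2→stop 5→stop 3: 24+23+18+38+8 = 111
… (106 more)
Hub→stop 5→stop 3→stop 1→stop 2→stop 4: 27+8+18+20+18 = 91  ← best
The minimum is 91.
One shortest path: Hub → stop 5 → stop 3 → stop 1 → stop 2 → stop 4.

91 miles — the minimum one-way total.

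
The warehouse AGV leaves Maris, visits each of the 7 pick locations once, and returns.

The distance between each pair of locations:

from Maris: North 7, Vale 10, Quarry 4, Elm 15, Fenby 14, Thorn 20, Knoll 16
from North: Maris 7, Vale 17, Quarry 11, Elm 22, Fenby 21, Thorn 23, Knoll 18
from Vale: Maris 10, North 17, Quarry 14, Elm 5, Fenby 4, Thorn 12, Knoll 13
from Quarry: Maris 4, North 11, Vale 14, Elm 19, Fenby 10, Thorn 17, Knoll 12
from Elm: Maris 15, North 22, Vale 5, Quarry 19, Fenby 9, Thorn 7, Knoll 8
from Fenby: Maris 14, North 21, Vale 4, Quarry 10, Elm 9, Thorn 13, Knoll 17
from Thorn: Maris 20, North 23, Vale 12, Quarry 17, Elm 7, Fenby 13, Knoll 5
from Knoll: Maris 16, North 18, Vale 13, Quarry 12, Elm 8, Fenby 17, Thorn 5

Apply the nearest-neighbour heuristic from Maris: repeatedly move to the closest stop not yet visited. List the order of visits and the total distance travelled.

Nearest-neighbour total = 60; route Maris → Quarry → Fenby → Vale → Elm → Thorn → Knoll → North → Maris.

Maris → [Quarry:4 / North:7 / Vale:10 / Fenby:14 / Elm:15 / Knoll:16 / Thorn:20] → Quarry (4)
Quarry → [Fenby:10 / North:11 / Knoll:12 / Vale:14 / Thorn:17 / Elm:19] → Fenby (10)
Fenby → [Vale:4 / Elm:9 / Thorn:13 / Knoll:17 / North:21] → Vale (4)
Vale → [Elm:5 / Thorn:12 / Knoll:13 / North:17] → Elm (5)
Elm → [Thorn:7 / Knoll:8 / North:22] → Thorn (7)
Thorn → [Knoll:5 / North:23] → Knoll (5)
Knoll → [North:18] → North (18)
Return North→Maris: 7.
Total = 4 + 10 + 4 + 5 + 7 + 5 + 18 + 7 = 60.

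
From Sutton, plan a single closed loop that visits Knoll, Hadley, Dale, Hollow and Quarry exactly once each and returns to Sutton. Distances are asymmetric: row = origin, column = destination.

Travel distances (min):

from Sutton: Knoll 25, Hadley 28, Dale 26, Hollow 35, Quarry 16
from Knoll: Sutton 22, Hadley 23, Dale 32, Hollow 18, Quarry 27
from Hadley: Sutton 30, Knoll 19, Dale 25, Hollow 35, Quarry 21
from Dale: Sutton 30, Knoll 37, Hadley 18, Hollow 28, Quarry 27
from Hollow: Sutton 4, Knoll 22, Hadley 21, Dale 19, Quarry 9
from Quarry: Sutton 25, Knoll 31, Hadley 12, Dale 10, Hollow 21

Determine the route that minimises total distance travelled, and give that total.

Shortest round trip = 85 min.

Sutton-Knoll-Hadley-Dale-Hollow-Quarry-Sutton: 25+23+25+28+9+25 = 135
Sutton-Knoll-Hadley-Dale-Quarry-Hollow-Sutton: 25+23+25+27+21+4 = 125
Sutton-Knoll-Hadley-Hollow-Dale-Quarry-Sutton: 25+23+35+19+27+25 = 154
Sutton-Knoll-Hadley-Hollow-Quarry-Dale-Sutton: 25+23+35+9+10+30 = 132
Sutton-Knoll-Hadley-Quarry-Dale-Hollow-Sutton: 25+23+21+10+28+4 = 111
Sutton-Knoll-Hadley-Quarry-Hollow-Dale-Sutton: 25+23+21+21+19+30 = 139
Sutton-Knoll-Dale-Hadley-Hollow-Quarry-Sutton: 25+32+18+35+9+25 = 144
Sutton-Knoll-Dale-Hadley-Quarry-Hollow-Sutton: 25+32+18+21+21+4 = 121
Sutton-Knoll-Dale-Hollow-Hadley-Quarry-Sutton: 25+32+28+21+21+25 = 152
Sutton-Knoll-Dale-Hollow-Quarry-Hadley-Sutton: 25+32+28+9+12+30 = 136
Sutton-Knoll-Dale-Quarry-Hadley-Hollow-Sutton: 25+32+27+12+35+4 = 135
Sutton-Knoll-Dale-Quarry-Hollow-Hadley-Sutton: 25+32+27+21+21+30 = 156
Sutton-Knoll-Hollow-Hadley-Dale-Quarry-Sutton: 25+18+21+25+27+25 = 141
Sutton-Knoll-Hollow-Hadley-Quarry-Dale-Sutton: 25+18+21+21+10+30 = 125
… (106 more)
Sutton-Quarry-Dale-Hadley-Knoll-Hollow-Sutton: 16+10+18+19+18+4 = 85  ← best
The minimum is 85.
One optimal route: Sutton → Quarry → Dale → Hadley → Knoll → Hollow → Sutton.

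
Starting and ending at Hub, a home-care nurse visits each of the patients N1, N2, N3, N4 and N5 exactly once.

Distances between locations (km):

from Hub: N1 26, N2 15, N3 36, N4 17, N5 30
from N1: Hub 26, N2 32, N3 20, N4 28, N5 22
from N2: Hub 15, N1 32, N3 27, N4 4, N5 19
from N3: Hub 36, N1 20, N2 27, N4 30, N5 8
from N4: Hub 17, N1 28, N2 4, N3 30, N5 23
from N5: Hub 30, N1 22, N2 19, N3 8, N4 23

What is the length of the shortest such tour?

Shortest round trip = 94 km.

There are 60 distinct closed tours to check (reversals are equivalent).
Hub-N1-N2-N3-N4-N5-Hub: 26+32+27+30+23+30 = 168
Hub-N1-N2-N3-N5-N4-Hub: 26+32+27+8+23+17 = 133
Hub-N1-N2-N4-N3-N5-Hub: 26+32+4+30+8+30 = 130
Hub-N1-N2-N4-N5-N3-Hub: 26+32+4+23+8+36 = 129
Hub-N1-N2-N5-N3-N4-Hub: 26+32+19+8+30+17 = 132
Hub-N1-N2-N5-N4-N3-Hub: 26+32+19+23+30+36 = 166
Hub-N1-N3-N2-N4-N5-Hub: 26+20+27+4+23+30 = 130
Hub-N1-N3-N2-N5-N4-Hub: 26+20+27+19+23+17 = 132
Hub-N1-N3-N4-N2-N5-Hub: 26+20+30+4+19+30 = 129
Hub-N1-N3-N4-N5-N2-Hub: 26+20+30+23+19+15 = 133
Hub-N1-N3-N5-N2-N4-Hub: 26+20+8+19+4+17 = 94
Hub-N1-N3-N5-N4-N2-Hub: 26+20+8+23+4+15 = 96
Hub-N1-N4-N2-N3-N5-Hub: 26+28+4+27+8+30 = 123
Hub-N1-N4-N2-N5-N3-Hub: 26+28+4+19+8+36 = 121
… (46 more)
The minimum is 94.
One optimal route: Hub → N1 → N3 → N5 → N2 → N4 → Hub (or its reverse).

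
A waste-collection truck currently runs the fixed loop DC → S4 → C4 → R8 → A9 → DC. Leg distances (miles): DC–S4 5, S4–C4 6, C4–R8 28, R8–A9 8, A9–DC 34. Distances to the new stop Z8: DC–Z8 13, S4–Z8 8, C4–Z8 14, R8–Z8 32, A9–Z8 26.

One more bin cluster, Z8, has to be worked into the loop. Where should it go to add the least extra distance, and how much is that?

Insertion cost between consecutive stops i–j is d(i,Z8) + d(Z8,j) − d(i,j):
  between DC and S4: 13 + 8 − 5 = 16
  between S4 and C4: 8 + 14 − 6 = 16
  between C4 and R8: 14 + 32 − 28 = 18
  between R8 and A9: 32 + 26 − 8 = 50
  between A9 and DC: 26 + 13 − 34 = 5
Cheapest insertion is between A9 and DC, adding 5.
New total = 81 + 5 = 86.

+5 miles — insert Z8 between A9 and DC.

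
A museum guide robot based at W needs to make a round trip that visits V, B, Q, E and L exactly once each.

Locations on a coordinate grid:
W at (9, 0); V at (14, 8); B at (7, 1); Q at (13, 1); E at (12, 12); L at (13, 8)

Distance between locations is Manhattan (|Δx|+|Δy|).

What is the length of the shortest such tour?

38 — the shortest possible round trip.

There are 60 distinct closed tours to check (reversals are equivalent).
W→V→B→Q→E→L→W: 13+14+6+12+5+12 = 62
W→V→B→Q→L→E→W: 13+14+6+7+5+15 = 60
W→V→B→E→Q→L→W: 13+14+16+12+7+12 = 74
W→V→B→E→L→Q→W: 13+14+16+5+7+5 = 60
W→V→B→L→Q→E→W: 13+14+13+7+12+15 = 74
W→V→B→L→E→Q→W: 13+14+13+5+12+5 = 62
W→V→Q→B→E→L→W: 13+8+6+16+5+12 = 60
W→V→Q→B→L→E→W: 13+8+6+13+5+15 = 60
W→V→Q→E→B→L→W: 13+8+12+16+13+12 = 74
W→V→Q→E→L→B→W: 13+8+12+5+13+3 = 54
W→V→Q→L→B→E→W: 13+8+7+13+16+15 = 72
W→V→Q→L→E→B→W: 13+8+7+5+16+3 = 52
W→V→E→B→Q→L→W: 13+6+16+6+7+12 = 60
W→V→E→B→L→Q→W: 13+6+16+13+7+5 = 60
… (46 more)
W→B→Q→V→L→E→W: 3+6+8+1+5+15 = 38  ← best
The minimum is 38.
One optimal route: W → B → Q → V → L → E → W (or its reverse).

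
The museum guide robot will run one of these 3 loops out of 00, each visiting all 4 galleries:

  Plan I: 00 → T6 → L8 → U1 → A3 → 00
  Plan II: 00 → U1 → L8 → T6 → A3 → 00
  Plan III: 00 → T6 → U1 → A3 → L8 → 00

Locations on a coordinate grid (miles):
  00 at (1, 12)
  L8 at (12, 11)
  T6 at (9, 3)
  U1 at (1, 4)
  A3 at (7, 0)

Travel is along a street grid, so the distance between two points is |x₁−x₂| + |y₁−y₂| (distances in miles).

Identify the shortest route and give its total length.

60 miles — Plan II is the shortest.

Plan I: 17 + 11 + 18 + 10 + 18 = 74
Plan II: 8 + 18 + 11 + 5 + 18 = 60
Plan III: 17 + 9 + 10 + 16 + 12 = 64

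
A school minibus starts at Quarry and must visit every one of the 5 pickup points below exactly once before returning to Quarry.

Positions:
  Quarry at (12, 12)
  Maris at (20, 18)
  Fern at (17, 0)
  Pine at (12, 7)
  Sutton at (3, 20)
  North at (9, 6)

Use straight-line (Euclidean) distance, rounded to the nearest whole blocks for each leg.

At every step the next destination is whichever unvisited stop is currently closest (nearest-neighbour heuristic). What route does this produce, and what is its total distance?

At Quarry the remaining stops are Pine 5, North 7, Maris 10, Sutton 12, Fern 13; go to Pine.
At Pine the remaining stops are North 3, Fern 9, Maris 14, Sutton 16; go to North.
At North the remaining stops are Fern 10, Sutton 15, Maris 16; go to Fern.
At Fern the remaining stops are Maris 18, Sutton 24; go to Maris.
At Maris the remaining stops are Sutton 17; go to Sutton.
Return Sutton→Quarry: 12.
Total = 5 + 3 + 10 + 18 + 17 + 12 = 65.

65 blocks along Quarry → Pine → North → Fern → Maris → Sutton → Quarry.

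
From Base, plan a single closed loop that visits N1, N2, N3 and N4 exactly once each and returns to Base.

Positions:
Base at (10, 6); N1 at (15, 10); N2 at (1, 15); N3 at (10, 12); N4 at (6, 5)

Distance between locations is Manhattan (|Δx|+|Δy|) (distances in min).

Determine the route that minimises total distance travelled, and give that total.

There are 12 distinct closed tours to check (reversals are equivalent).
Base → N1 → N2 → N3 → N4 → Base: 9+19+12+11+5 = 56
Base → N1 → N2 → N4 → N3 → Base: 9+19+15+11+6 = 60
Base → N1 → N3 → N2 → N4 → Base: 9+7+12+15+5 = 48
Base → N1 → N3 → N4 → N2 → Base: 9+7+11+15+18 = 60
Base → N1 → N4 → N2 → N3 → Base: 9+14+15+12+6 = 56
Base → N1 → N4 → N3 → N2 → Base: 9+14+11+12+18 = 64
Base → N2 → N1 → N3 → N4 → Base: 18+19+7+11+5 = 60
Base → N2 → N1 → N4 → N3 → Base: 18+19+14+11+6 = 68
Base → N2 → N3 → N1 → N4 → Base: 18+12+7+14+5 = 56
Base → N2 → N4 → N1 → N3 → Base: 18+15+14+7+6 = 60
Base → N3 → N1 → N2 → N4 → Base: 6+7+19+15+5 = 52
Base → N3 → N2 → N1 → N4 → Base: 6+12+19+14+5 = 56
The minimum is 48.
One optimal route: Base → N1 → N3 → N2 → N4 → Base (or its reverse).

48 min — the shortest possible round trip.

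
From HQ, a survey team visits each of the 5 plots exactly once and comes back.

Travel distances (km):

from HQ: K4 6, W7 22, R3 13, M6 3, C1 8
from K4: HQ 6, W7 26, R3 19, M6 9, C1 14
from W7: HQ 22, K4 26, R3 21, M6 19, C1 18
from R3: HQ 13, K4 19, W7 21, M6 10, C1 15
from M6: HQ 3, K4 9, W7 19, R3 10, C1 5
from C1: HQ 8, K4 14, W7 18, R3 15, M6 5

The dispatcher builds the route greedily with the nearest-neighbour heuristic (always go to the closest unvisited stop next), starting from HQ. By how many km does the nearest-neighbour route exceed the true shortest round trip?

Excess over optimum: 12 km.

From HQ: M6=3, K4=6, C1=8, R3=13, W7=22 → choose M6 (3).
From M6: C1=5, K4=9, R3=10, W7=19 → choose C1 (5).
From C1: K4=14, R3=15, W7=18 → choose K4 (14).
From K4: R3=19, W7=26 → choose R3 (19).
From R3: W7=21 → choose W7 (21).
NN route HQ → M6 → C1 → K4 → R3 → W7 → HQ costs 84.
Optimal: HQ → K4 → R3 → W7 → C1 → M6 → HQ costs 72 (by enumerating all 60 distinct tours).
Excess = 84 − 72 = 12.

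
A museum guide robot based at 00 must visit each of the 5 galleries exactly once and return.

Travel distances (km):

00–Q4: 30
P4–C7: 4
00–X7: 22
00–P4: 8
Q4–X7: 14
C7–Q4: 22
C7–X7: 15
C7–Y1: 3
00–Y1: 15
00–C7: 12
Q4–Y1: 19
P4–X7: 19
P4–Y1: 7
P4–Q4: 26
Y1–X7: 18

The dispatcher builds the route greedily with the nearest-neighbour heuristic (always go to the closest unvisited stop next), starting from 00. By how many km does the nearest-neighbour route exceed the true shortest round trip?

7 km longer than the optimal tour.

00: P4=8, C7=12, Y1=15, X7=22, Q4=30 ⇒ P4
P4: C7=4, Y1=7, X7=19, Q4=26 ⇒ C7
C7: Y1=3, X7=15, Q4=22 ⇒ Y1
Y1: X7=18, Q4=19 ⇒ X7
X7: Q4=14 ⇒ Q4
NN route 00 → P4 → C7 → Y1 → X7 → Q4 → 00 costs 77.
Optimal: 00 → P4 → C7 → Y1 → Q4 → X7 → 00 costs 70 (by enumerating all 60 distinct tours).
Excess = 77 − 70 = 7.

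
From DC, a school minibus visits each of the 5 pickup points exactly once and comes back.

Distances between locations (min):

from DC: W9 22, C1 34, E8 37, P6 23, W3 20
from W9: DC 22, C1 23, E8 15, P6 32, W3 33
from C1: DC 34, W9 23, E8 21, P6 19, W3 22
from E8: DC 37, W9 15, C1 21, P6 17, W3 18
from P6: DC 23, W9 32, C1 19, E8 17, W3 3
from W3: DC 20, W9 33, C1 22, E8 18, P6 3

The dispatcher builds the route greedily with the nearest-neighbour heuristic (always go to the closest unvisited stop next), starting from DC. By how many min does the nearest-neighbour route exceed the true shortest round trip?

DC: W3=20, W9=22, P6=23, C1=34, E8=37 ⇒ W3
W3: P6=3, E8=18, C1=22, W9=33 ⇒ P6
P6: E8=17, C1=19, W9=32 ⇒ E8
E8: W9=15, C1=21 ⇒ W9
W9: C1=23 ⇒ C1
NN route DC → W3 → P6 → E8 → W9 → C1 → DC costs 112.
Optimal: DC → W9 → E8 → C1 → P6 → W3 → DC costs 100 (by enumerating all 60 distinct tours).
Excess = 112 − 100 = 12.

12 min longer than the optimal tour.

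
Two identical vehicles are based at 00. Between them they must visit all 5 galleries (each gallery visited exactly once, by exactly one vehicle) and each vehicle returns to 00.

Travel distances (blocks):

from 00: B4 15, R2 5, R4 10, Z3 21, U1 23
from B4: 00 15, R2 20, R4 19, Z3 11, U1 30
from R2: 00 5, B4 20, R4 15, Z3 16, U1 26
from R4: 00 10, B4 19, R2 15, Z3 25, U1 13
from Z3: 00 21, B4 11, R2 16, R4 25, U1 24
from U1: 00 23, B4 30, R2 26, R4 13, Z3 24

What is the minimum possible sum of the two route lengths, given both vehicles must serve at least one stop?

There are 2^4 − 1 = 15 ways to divide the 5 stops into two non-empty groups. For each, the best each vehicle can do is its own shortest tour through its group:
  {B4} + {R2, R4, Z3, U1}: 30 + 68 = 98
  {R2} + {B4, R4, Z3, U1}: 10 + 73 = 83
  {B4, R2} + {R4, Z3, U1}: 40 + 68 = 108
  {R4} + {B4, R2, Z3, U1}: 20 + 81 = 101
  {B4, R4} + {R2, Z3, U1}: 44 + 68 = 112
  {R2, R4} + {B4, Z3, U1}: 30 + 73 = 103
  … (15 splits in total)
Best: vehicle 1 00 → R2 → 00 = 10; vehicle 2 00 → B4 → Z3 → U1 → R4 → 00 = 73; combined 83.

Minimum combined distance: 83 blocks.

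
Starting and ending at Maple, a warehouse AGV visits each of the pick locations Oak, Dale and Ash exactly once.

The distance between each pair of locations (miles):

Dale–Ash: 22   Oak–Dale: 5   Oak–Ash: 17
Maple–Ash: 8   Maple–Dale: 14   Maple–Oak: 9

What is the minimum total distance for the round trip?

With 3 stops there are 3!/2 = 3 distinct round trips (a route and its reverse cost the same).
Maple → Oak → Dale → Ash → Maple: 9+5+22+8 = 44
Maple → Oak → Ash → Dale → Maple: 9+17+22+14 = 62
Maple → Dale → Oak → Ash → Maple: 14+5+17+8 = 44
The minimum is 44.
One optimal route: Maple → Oak → Dale → Ash → Maple (or its reverse).

Shortest round trip = 44 miles.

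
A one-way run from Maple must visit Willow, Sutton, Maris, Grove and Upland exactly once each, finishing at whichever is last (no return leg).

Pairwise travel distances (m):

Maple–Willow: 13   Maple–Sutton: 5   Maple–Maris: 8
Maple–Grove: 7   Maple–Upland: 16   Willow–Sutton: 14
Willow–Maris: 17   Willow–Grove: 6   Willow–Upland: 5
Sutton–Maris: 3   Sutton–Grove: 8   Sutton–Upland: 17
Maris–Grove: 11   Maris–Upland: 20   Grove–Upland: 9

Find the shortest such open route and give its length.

There are 5! = 120 possible orderings.
Maple→Willow→Sutton→Maris→Grove→Upland: 13+14+3+11+9 = 50
Maple→Willow→Sutton→Maris→Upland→Grove: 13+14+3+20+9 = 59
Maple→Willow→Sutton→Grove→Maris→Upland: 13+14+8+11+20 = 66
Maple→Willow→Sutton→Grove→Upland→Maris: 13+14+8+9+20 = 64
Maple→Willow→Sutton→Upland→Maris→Grove: 13+14+17+20+11 = 75
Maple→Willow→Sutton→Upland→Grove→Maris: 13+14+17+9+11 = 64
Maple→Willow→Maris→Sutton→Grove→Upland: 13+17+3+8+9 = 50
Maple→Willow→Maris→Sutton→Upland→Grove: 13+17+3+17+9 = 59
Maple→Willow→Maris→Grove→Sutton→Upland: 13+17+11+8+17 = 66
Maple→Willow→Maris→Grove→Upland→Sutton: 13+17+11+9+17 = 67
Maple→Willow→Maris→Upland→Sutton→Grove: 13+17+20+17+8 = 75
Maple→Willow→Maris→Upland→Grove→Sutton: 13+17+20+9+8 = 67
Maple→Willow→Grove→Sutton→Maris→Upland: 13+6+8+3+20 = 50
Maple→Willow→Grove→Sutton→Upland→Maris: 13+6+8+17+20 = 64
… (106 more)
Maple→Sutton→Maris→Grove→Willow→Upland: 5+3+11+6+5 = 30  ← best
The minimum is 30.
One shortest path: Maple → Sutton → Maris → Grove → Willow → Upland.

Minimum one-way distance = 30 m.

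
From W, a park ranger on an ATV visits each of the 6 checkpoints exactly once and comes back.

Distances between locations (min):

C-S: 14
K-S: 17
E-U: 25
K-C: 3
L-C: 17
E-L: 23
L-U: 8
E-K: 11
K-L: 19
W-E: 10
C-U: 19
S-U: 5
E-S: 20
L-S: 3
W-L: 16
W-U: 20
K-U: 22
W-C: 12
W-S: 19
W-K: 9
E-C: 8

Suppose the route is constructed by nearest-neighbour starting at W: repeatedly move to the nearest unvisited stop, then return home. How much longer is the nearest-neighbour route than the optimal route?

From W: K=9, E=10, C=12, L=16, S=19, U=20 → choose K (9).
From K: C=3, E=11, S=17, L=19, U=22 → choose C (3).
From C: E=8, S=14, L=17, U=19 → choose E (8).
From E: S=20, L=23, U=25 → choose S (20).
From S: L=3, U=5 → choose L (3).
From L: U=8 → choose U (8).
NN route W → K → C → E → S → L → U → W costs 71.
Optimal: W → E → K → C → S → U → L → W costs 67 (by enumerating all 360 distinct tours).
Excess = 71 − 67 = 4.

Excess over optimum: 4 min.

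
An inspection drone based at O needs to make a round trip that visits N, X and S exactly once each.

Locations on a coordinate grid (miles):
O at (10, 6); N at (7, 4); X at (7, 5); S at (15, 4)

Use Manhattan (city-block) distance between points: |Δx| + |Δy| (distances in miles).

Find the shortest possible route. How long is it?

20 miles — the shortest possible round trip.

There are 3 distinct closed tours to check (reversals are equivalent).
O → N → X → S → O: 5+1+9+7 = 22
O → N → S → X → O: 5+8+9+4 = 26
O → X → N → S → O: 4+1+8+7 = 20
The minimum is 20.
One optimal route: O → X → N → S → O (or its reverse).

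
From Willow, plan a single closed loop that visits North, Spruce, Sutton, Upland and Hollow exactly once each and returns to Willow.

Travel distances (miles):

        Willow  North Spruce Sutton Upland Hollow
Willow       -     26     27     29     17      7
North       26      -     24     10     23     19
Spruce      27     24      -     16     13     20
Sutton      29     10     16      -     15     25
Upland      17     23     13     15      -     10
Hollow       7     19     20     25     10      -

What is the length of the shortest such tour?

82 miles — the shortest possible round trip.

There are 60 distinct closed tours to check (reversals are equivalent).
Willow→North→Spruce→Sutton→Upland→Hollow→Willow: 26+24+16+15+10+7 = 98
Willow→North→Spruce→Sutton→Hollow→Upland→Willow: 26+24+16+25+10+17 = 118
Willow→North→Spruce→Upland→Sutton→Hollow→Willow: 26+24+13+15+25+7 = 110
Willow→North→Spruce→Upland→Hollow→Sutton→Willow: 26+24+13+10+25+29 = 127
Willow→North→Spruce→Hollow→Sutton→Upland→Willow: 26+24+20+25+15+17 = 127
Willow→North→Spruce→Hollow→Upland→Sutton→Willow: 26+24+20+10+15+29 = 124
Willow→North→Sutton→Spruce→Upland→Hollow→Willow: 26+10+16+13+10+7 = 82
Willow→North→Sutton→Spruce→Hollow→Upland→Willow: 26+10+16+20+10+17 = 99
Willow→North→Sutton→Upland→Spruce→Hollow→Willow: 26+10+15+13+20+7 = 91
Willow→North→Sutton→Upland→Hollow→Spruce→Willow: 26+10+15+10+20+27 = 108
Willow→North→Sutton→Hollow→Spruce→Upland→Willow: 26+10+25+20+13+17 = 111
Willow→North→Sutton→Hollow→Upland→Spruce→Willow: 26+10+25+10+13+27 = 111
Willow→North→Upland→Spruce→Sutton→Hollow→Willow: 26+23+13+16+25+7 = 110
Willow→North→Upland→Spruce→Hollow→Sutton→Willow: 26+23+13+20+25+29 = 136
… (46 more)
The minimum is 82.
One optimal route: Willow → North → Sutton → Spruce → Upland → Hollow → Willow (or its reverse).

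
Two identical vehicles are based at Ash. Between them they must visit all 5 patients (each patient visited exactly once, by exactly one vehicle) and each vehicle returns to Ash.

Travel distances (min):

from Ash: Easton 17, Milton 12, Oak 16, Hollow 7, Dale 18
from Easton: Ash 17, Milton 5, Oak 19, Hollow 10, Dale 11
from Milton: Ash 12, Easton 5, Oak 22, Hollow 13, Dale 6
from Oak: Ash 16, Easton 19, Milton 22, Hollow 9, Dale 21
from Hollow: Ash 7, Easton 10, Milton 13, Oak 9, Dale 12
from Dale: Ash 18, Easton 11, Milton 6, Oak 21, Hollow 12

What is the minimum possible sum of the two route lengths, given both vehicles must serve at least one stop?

Minimum combined distance: 78 min.

There are 2^4 − 1 = 15 ways to divide the 5 stops into two non-empty groups. For each, the best each vehicle can do is its own shortest tour through its group:
  {Easton} + {Milton, Oak, Hollow, Dale}: 34 + 55 = 89
  {Milton} + {Easton, Oak, Hollow, Dale}: 24 + 64 = 88
  {Easton, Milton} + {Oak, Hollow, Dale}: 34 + 55 = 89
  {Oak} + {Easton, Milton, Hollow, Dale}: 32 + 46 = 78
  {Easton, Oak} + {Milton, Hollow, Dale}: 52 + 37 = 89
  {Milton, Oak} + {Easton, Hollow, Dale}: 50 + 46 = 96
  … (15 splits in total)
Best: vehicle 1 Ash → Oak → Ash = 32; vehicle 2 Ash → Milton → Dale → Easton → Hollow → Ash = 46; combined 78.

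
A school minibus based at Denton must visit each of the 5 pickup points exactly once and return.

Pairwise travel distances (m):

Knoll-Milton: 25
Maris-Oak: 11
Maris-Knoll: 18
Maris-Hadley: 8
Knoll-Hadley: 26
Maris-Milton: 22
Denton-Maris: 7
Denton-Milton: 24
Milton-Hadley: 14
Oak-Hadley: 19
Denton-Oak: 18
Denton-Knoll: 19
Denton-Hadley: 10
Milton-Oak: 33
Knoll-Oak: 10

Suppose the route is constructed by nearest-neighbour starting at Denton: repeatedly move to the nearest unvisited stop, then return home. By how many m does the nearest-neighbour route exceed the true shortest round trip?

The nearest-neighbour route is 5 m longer than optimal.

From Denton: Maris=7, Hadley=10, Oak=18, Knoll=19, Milton=24 → choose Maris (7).
From Maris: Hadley=8, Oak=11, Knoll=18, Milton=22 → choose Hadley (8).
From Hadley: Milton=14, Oak=19, Knoll=26 → choose Milton (14).
From Milton: Knoll=25, Oak=33 → choose Knoll (25).
From Knoll: Oak=10 → choose Oak (10).
NN route Denton → Maris → Hadley → Milton → Knoll → Oak → Denton costs 82.
Optimal: Denton → Maris → Oak → Knoll → Milton → Hadley → Denton costs 77 (by enumerating all 60 distinct tours).
Excess = 82 − 77 = 5.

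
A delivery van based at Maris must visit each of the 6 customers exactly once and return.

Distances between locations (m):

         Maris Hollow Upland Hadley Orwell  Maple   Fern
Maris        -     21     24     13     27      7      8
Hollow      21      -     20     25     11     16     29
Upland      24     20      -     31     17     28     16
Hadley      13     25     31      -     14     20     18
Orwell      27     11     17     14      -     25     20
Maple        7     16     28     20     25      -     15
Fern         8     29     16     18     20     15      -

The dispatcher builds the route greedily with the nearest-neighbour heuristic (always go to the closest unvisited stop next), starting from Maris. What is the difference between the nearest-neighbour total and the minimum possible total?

The nearest-neighbour route is 8 m longer than optimal.

Maris: Maple=7, Fern=8, Hadley=13, Hollow=21, Upland=24, Orwell=27 ⇒ Maple
Maple: Fern=15, Hollow=16, Hadley=20, Orwell=25, Upland=28 ⇒ Fern
Fern: Upland=16, Hadley=18, Orwell=20, Hollow=29 ⇒ Upland
Upland: Orwell=17, Hollow=20, Hadley=31 ⇒ Orwell
Orwell: Hollow=11, Hadley=14 ⇒ Hollow
Hollow: Hadley=25 ⇒ Hadley
NN route Maris → Maple → Fern → Upland → Orwell → Hollow → Hadley → Maris costs 104.
Optimal: Maris → Hadley → Orwell → Hollow → Upland → Fern → Maple → Maris costs 96 (by enumerating all 360 distinct tours).
Excess = 104 − 96 = 8.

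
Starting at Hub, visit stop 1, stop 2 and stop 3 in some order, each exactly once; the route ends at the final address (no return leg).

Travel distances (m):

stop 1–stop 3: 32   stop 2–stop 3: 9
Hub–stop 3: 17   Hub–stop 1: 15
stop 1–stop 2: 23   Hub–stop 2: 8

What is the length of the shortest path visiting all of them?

There are 3! = 6 possible orderings.
Hub → stop 1 → stop 2 → stop 3: 15+23+9 = 47
Hub → stop 1 → stop 3 → stop 2: 15+32+9 = 56
Hub → stop 2 → stop 1 → stop 3: 8+23+32 = 63
Hub → stop 2 → stop 3 → stop 1: 8+9+32 = 49
Hub → stop 3 → stop 1 → stop 2: 17+32+23 = 72
Hub → stop 3 → stop 2 → stop 1: 17+9+23 = 49
The minimum is 47.
One shortest path: Hub → stop 1 → stop 2 → stop 3.

Minimum one-way distance = 47 m.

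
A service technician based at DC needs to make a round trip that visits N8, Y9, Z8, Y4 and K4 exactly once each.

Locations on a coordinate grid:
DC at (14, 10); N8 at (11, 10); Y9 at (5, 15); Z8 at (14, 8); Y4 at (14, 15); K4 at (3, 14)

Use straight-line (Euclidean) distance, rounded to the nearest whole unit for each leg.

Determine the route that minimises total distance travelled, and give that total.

Minimum total distance: 31.

DC - N8 - Y9 - Z8 - Y4 - K4 - DC: 3+8+11+7+11+12 = 52
DC - N8 - Y9 - Z8 - K4 - Y4 - DC: 3+8+11+13+11+5 = 51
DC - N8 - Y9 - Y4 - Z8 - K4 - DC: 3+8+9+7+13+12 = 52
DC - N8 - Y9 - Y4 - K4 - Z8 - DC: 3+8+9+11+13+2 = 46
DC - N8 - Y9 - K4 - Z8 - Y4 - DC: 3+8+2+13+7+5 = 38
DC - N8 - Y9 - K4 - Y4 - Z8 - DC: 3+8+2+11+7+2 = 33
DC - N8 - Z8 - Y9 - Y4 - K4 - DC: 3+4+11+9+11+12 = 50
DC - N8 - Z8 - Y9 - K4 - Y4 - DC: 3+4+11+2+11+5 = 36
DC - N8 - Z8 - Y4 - Y9 - K4 - DC: 3+4+7+9+2+12 = 37
DC - N8 - Z8 - Y4 - K4 - Y9 - DC: 3+4+7+11+2+10 = 37
DC - N8 - Z8 - K4 - Y9 - Y4 - DC: 3+4+13+2+9+5 = 36
DC - N8 - Z8 - K4 - Y4 - Y9 - DC: 3+4+13+11+9+10 = 50
DC - N8 - Y4 - Y9 - Z8 - K4 - DC: 3+6+9+11+13+12 = 54
DC - N8 - Y4 - Y9 - K4 - Z8 - DC: 3+6+9+2+13+2 = 35
… (46 more)
DC - Z8 - N8 - K4 - Y9 - Y4 - DC: 2+4+9+2+9+5 = 31  ← best
The minimum is 31.
One optimal route: DC → Z8 → N8 → K4 → Y9 → Y4 → DC (or its reverse).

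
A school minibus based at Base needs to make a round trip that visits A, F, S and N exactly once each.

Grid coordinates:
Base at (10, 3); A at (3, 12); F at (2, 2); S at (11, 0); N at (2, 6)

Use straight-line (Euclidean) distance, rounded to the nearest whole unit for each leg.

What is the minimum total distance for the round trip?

Shortest round trip = 33.

With 4 stops there are 4!/2 = 12 distinct round trips (a route and its reverse cost the same).
Base - A - F - S - N - Base: 11+10+9+11+9 = 50
Base - A - F - N - S - Base: 11+10+4+11+3 = 39
Base - A - S - F - N - Base: 11+14+9+4+9 = 47
Base - A - S - N - F - Base: 11+14+11+4+8 = 48
Base - A - N - F - S - Base: 11+6+4+9+3 = 33
Base - A - N - S - F - Base: 11+6+11+9+8 = 45
Base - F - A - S - N - Base: 8+10+14+11+9 = 52
Base - F - A - N - S - Base: 8+10+6+11+3 = 38
Base - F - S - A - N - Base: 8+9+14+6+9 = 46
Base - F - N - A - S - Base: 8+4+6+14+3 = 35
Base - S - A - F - N - Base: 3+14+10+4+9 = 40
Base - S - F - A - N - Base: 3+9+10+6+9 = 37
The minimum is 33.
One optimal route: Base → A → N → F → S → Base (or its reverse).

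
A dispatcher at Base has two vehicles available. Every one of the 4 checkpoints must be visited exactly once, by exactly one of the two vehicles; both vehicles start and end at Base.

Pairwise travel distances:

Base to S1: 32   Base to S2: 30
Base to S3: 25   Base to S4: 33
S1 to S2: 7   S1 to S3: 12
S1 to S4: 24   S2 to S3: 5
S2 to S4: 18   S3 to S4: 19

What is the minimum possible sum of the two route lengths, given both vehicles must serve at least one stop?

There are 2^3 − 1 = 7 ways to divide the 4 stops into two non-empty groups. For each, the best each vehicle can do is its own shortest tour through its group:
  {S1} + {S2, S3, S4}: 64 + 81 = 145
  {S2} + {S1, S3, S4}: 60 + 94 = 154
  {S1, S2} + {S3, S4}: 69 + 77 = 146
  {S3} + {S1, S2, S4}: 50 + 90 = 140
  {S1, S3} + {S2, S4}: 69 + 81 = 150
  {S2, S3} + {S1, S4}: 60 + 89 = 149
  … (7 splits in total)
  {S1, S2, S3} + {S4}: 69 + 66 = 135  ← best
Best: vehicle 1 Base → S1 → S2 → S3 → Base = 69; vehicle 2 Base → S4 → Base = 66; combined 135.

135 — the smallest possible combined total.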